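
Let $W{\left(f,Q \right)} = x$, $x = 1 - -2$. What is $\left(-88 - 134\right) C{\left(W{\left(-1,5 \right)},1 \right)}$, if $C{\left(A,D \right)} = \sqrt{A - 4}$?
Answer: $- 222 i \approx - 222.0 i$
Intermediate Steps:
$x = 3$ ($x = 1 + 2 = 3$)
$W{\left(f,Q \right)} = 3$
$C{\left(A,D \right)} = \sqrt{-4 + A}$
$\left(-88 - 134\right) C{\left(W{\left(-1,5 \right)},1 \right)} = \left(-88 - 134\right) \sqrt{-4 + 3} = - 222 \sqrt{-1} = - 222 i$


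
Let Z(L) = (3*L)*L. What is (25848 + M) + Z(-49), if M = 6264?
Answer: 39315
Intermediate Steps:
Z(L) = 3*L²
(25848 + M) + Z(-49) = (25848 + 6264) + 3*(-49)² = 32112 + 3*2401 = 32112 + 7203 = 39315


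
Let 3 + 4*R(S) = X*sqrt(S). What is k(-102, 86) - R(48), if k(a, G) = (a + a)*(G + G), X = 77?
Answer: -140349/4 - 77*sqrt(3) ≈ -35221.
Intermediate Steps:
k(a, G) = 4*G*a (k(a, G) = (2*a)*(2*G) = 4*G*a)
R(S) = -3/4 + 77*sqrt(S)/4 (R(S) = -3/4 + (77*sqrt(S))/4 = -3/4 + 77*sqrt(S)/4)
k(-102, 86) - R(48) = 4*86*(-102) - (-3/4 + 77*sqrt(48)/4) = -35088 - (-3/4 + 77*(4*sqrt(3))/4) = -35088 - (-3/4 + 77*sqrt(3)) = -35088 + (3/4 - 77*sqrt(3)) = -140349/4 - 77*sqrt(3)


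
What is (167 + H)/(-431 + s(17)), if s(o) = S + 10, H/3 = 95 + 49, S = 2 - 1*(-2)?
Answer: -599/417 ≈ -1.4365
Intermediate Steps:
S = 4 (S = 2 + 2 = 4)
H = 432 (H = 3*(95 + 49) = 3*144 = 432)
s(o) = 14 (s(o) = 4 + 10 = 14)
(167 + H)/(-431 + s(17)) = (167 + 432)/(-431 + 14) = 599/(-417) = 599*(-1/417) = -599/417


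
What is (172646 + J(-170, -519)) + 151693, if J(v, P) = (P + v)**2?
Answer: 799060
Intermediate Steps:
(172646 + J(-170, -519)) + 151693 = (172646 + (-519 - 170)**2) + 151693 = (172646 + (-689)**2) + 151693 = (172646 + 474721) + 151693 = 647367 + 151693 = 799060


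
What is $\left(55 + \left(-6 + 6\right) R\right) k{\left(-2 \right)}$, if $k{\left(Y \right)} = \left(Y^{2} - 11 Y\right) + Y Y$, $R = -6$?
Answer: $1650$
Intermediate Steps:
$k{\left(Y \right)} = - 11 Y + 2 Y^{2}$ ($k{\left(Y \right)} = \left(Y^{2} - 11 Y\right) + Y^{2} = - 11 Y + 2 Y^{2}$)
$\left(55 + \left(-6 + 6\right) R\right) k{\left(-2 \right)} = \left(55 + \left(-6 + 6\right) \left(-6\right)\right) \left(- 2 \left(-11 + 2 \left(-2\right)\right)\right) = \left(55 + 0 \left(-6\right)\right) \left(- 2 \left(-11 - 4\right)\right) = \left(55 + 0\right) \left(\left(-2\right) \left(-15\right)\right) = 55 \cdot 30 = 1650$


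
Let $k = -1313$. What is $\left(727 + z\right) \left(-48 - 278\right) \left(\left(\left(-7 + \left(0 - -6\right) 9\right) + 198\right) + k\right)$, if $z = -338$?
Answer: $135437352$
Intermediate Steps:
$\left(727 + z\right) \left(-48 - 278\right) \left(\left(\left(-7 + \left(0 - -6\right) 9\right) + 198\right) + k\right) = \left(727 - 338\right) \left(-48 - 278\right) \left(\left(\left(-7 + \left(0 - -6\right) 9\right) + 198\right) - 1313\right) = 389 \left(-326\right) \left(\left(\left(-7 + \left(0 + 6\right) 9\right) + 198\right) - 1313\right) = - 126814 \left(\left(\left(-7 + 6 \cdot 9\right) + 198\right) - 1313\right) = - 126814 \left(\left(\left(-7 + 54\right) + 198\right) - 1313\right) = - 126814 \left(\left(47 + 198\right) - 1313\right) = - 126814 \left(245 - 1313\right) = \left(-126814\right) \left(-1068\right) = 135437352$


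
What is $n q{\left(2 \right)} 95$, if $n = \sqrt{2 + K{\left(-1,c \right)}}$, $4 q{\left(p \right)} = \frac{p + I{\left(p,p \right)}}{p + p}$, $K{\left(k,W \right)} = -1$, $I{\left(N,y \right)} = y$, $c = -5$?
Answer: $\frac{95}{4} \approx 23.75$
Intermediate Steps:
$q{\left(p \right)} = \frac{1}{4}$ ($q{\left(p \right)} = \frac{\left(p + p\right) \frac{1}{p + p}}{4} = \frac{2 p \frac{1}{2 p}}{4} = \frac{1}{4} \cdot 1 = \frac{1}{4}$)
$n = 1$ ($n = \sqrt{2 - 1} = \sqrt{1} = 1$)
$n q{\left(2 \right)} 95 = 1 \cdot \frac{1}{4} \cdot 95 = \frac{1}{4} \cdot 95 = \frac{95}{4}$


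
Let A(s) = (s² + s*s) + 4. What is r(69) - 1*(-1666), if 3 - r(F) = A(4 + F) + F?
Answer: -9062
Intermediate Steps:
A(s) = 4 + 2*s² (A(s) = (s² + s²) + 4 = 2*s² + 4 = 4 + 2*s²)
r(F) = -1 - F - 2*(4 + F)² (r(F) = 3 - ((4 + 2*(4 + F)²) + F) = 3 - (4 + F + 2*(4 + F)²) = 3 + (-4 - F - 2*(4 + F)²) = -1 - F - 2*(4 + F)²)
r(69) - 1*(-1666) = (-1 - 1*69 - 2*(4 + 69)²) - 1*(-1666) = (-1 - 69 - 2*73²) + 1666 = (-1 - 69 - 2*5329) + 1666 = (-1 - 69 - 10658) + 1666 = -10728 + 1666 = -9062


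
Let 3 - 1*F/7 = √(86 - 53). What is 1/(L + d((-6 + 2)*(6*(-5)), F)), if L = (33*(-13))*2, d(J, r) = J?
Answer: -1/738 ≈ -0.0013550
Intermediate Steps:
F = 21 - 7*√33 (F = 21 - 7*√(86 - 53) = 21 - 7*√33 ≈ -19.212)
L = -858 (L = -429*2 = -858)
1/(L + d((-6 + 2)*(6*(-5)), F)) = 1/(-858 + (-6 + 2)*(6*(-5))) = 1/(-858 - 4*(-30)) = 1/(-858 + 120) = 1/(-738) = -1/738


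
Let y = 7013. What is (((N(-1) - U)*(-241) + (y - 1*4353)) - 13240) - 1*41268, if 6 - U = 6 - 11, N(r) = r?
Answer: -48956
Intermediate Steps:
U = 11 (U = 6 - (6 - 11) = 6 - 1*(-5) = 6 + 5 = 11)
(((N(-1) - U)*(-241) + (y - 1*4353)) - 13240) - 1*41268 = (((-1 - 1*11)*(-241) + (7013 - 1*4353)) - 13240) - 1*41268 = (((-1 - 11)*(-241) + (7013 - 4353)) - 13240) - 41268 = ((-12*(-241) + 2660) - 13240) - 41268 = ((2892 + 2660) - 13240) - 41268 = (5552 - 13240) - 41268 = -7688 - 41268 = -48956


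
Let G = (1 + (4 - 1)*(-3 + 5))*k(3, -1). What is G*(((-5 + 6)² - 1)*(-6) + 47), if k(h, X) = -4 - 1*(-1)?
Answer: -987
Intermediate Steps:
k(h, X) = -3 (k(h, X) = -4 + 1 = -3)
G = -21 (G = (1 + (4 - 1)*(-3 + 5))*(-3) = (1 + 3*2)*(-3) = (1 + 6)*(-3) = 7*(-3) = -21)
G*(((-5 + 6)² - 1)*(-6) + 47) = -21*(((-5 + 6)² - 1)*(-6) + 47) = -21*((1² - 1)*(-6) + 47) = -21*((1 - 1)*(-6) + 47) = -21*(0*(-6) + 47) = -21*(0 + 47) = -21*47 = -987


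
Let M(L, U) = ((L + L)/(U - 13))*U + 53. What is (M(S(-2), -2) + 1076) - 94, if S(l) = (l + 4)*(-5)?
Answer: 3097/3 ≈ 1032.3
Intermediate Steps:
S(l) = -20 - 5*l (S(l) = (4 + l)*(-5) = -20 - 5*l)
M(L, U) = 53 + 2*L*U/(-13 + U) (M(L, U) = ((2*L)/(-13 + U))*U + 53 = (2*L/(-13 + U))*U + 53 = 2*L*U/(-13 + U) + 53 = 53 + 2*L*U/(-13 + U))
(M(S(-2), -2) + 1076) - 94 = ((-689 + 53*(-2) + 2*(-20 - 5*(-2))*(-2))/(-13 - 2) + 1076) - 94 = ((-689 - 106 + 2*(-20 + 10)*(-2))/(-15) + 1076) - 94 = (-(-689 - 106 + 2*(-10)*(-2))/15 + 1076) - 94 = (-(-689 - 106 + 40)/15 + 1076) - 94 = (-1/15*(-755) + 1076) - 94 = (151/3 + 1076) - 94 = 3379/3 - 94 = 3097/3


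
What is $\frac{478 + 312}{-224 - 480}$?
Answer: $- \frac{395}{352} \approx -1.1222$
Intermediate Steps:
$\frac{478 + 312}{-224 - 480} = \frac{790}{-704} = 790 \left(- \frac{1}{704}\right) = - \frac{395}{352}$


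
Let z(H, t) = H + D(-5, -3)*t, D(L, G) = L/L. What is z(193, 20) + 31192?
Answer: 31405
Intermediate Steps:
D(L, G) = 1
z(H, t) = H + t (z(H, t) = H + 1*t = H + t)
z(193, 20) + 31192 = (193 + 20) + 31192 = 213 + 31192 = 31405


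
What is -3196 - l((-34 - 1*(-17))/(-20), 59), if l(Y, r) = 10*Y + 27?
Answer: -6463/2 ≈ -3231.5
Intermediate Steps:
l(Y, r) = 27 + 10*Y
-3196 - l((-34 - 1*(-17))/(-20), 59) = -3196 - (27 + 10*((-34 - 1*(-17))/(-20))) = -3196 - (27 + 10*((-34 + 17)*(-1/20))) = -3196 - (27 + 10*(-17*(-1/20))) = -3196 - (27 + 10*(17/20)) = -3196 - (27 + 17/2) = -3196 - 1*71/2 = -3196 - 71/2 = -6463/2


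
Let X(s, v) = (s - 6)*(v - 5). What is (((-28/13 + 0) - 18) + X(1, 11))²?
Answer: 425104/169 ≈ 2515.4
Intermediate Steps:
X(s, v) = (-6 + s)*(-5 + v)
(((-28/13 + 0) - 18) + X(1, 11))² = (((-28/13 + 0) - 18) + (30 - 6*11 - 5*1 + 1*11))² = (((-28*1/13 + 0) - 18) + (30 - 66 - 5 + 11))² = (((-28/13 + 0) - 18) - 30)² = ((-28/13 - 18) - 30)² = (-262/13 - 30)² = (-652/13)² = 425104/169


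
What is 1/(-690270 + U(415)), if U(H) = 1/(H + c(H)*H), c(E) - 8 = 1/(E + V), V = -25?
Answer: -291413/201153651432 ≈ -1.4487e-6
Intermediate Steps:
c(E) = 8 + 1/(-25 + E) (c(E) = 8 + 1/(E - 25) = 8 + 1/(-25 + E))
U(H) = 1/(H + H*(-199 + 8*H)/(-25 + H)) (U(H) = 1/(H + ((-199 + 8*H)/(-25 + H))*H) = 1/(H + H*(-199 + 8*H)/(-25 + H)))
1/(-690270 + U(415)) = 1/(-690270 + (-25 + 415)/(415*(-224 + 9*415))) = 1/(-690270 + (1/415)*390/(-224 + 3735)) = 1/(-690270 + (1/415)*390/3511) = 1/(-690270 + (1/415)*(1/3511)*390) = 1/(-690270 + 78/291413) = 1/(-201153651432/291413) = -291413/201153651432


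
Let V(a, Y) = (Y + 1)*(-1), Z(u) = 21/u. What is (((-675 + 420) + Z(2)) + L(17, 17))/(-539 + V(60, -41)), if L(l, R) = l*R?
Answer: -89/998 ≈ -0.089178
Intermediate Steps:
L(l, R) = R*l
V(a, Y) = -1 - Y (V(a, Y) = (1 + Y)*(-1) = -1 - Y)
(((-675 + 420) + Z(2)) + L(17, 17))/(-539 + V(60, -41)) = (((-675 + 420) + 21/2) + 17*17)/(-539 + (-1 - 1*(-41))) = ((-255 + 21*(½)) + 289)/(-539 + (-1 + 41)) = ((-255 + 21/2) + 289)/(-539 + 40) = (-489/2 + 289)/(-499) = (89/2)*(-1/499) = -89/998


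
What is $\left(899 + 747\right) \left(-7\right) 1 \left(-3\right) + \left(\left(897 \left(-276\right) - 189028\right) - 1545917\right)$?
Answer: $-1947951$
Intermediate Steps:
$\left(899 + 747\right) \left(-7\right) 1 \left(-3\right) + \left(\left(897 \left(-276\right) - 189028\right) - 1545917\right) = 1646 \left(\left(-7\right) \left(-3\right)\right) - 1982517 = 1646 \cdot 21 - 1982517 = 34566 - 1982517 = -1947951$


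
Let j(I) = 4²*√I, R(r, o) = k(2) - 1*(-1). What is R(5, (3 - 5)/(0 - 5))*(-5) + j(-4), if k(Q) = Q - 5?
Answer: 10 + 32*I ≈ 10.0 + 32.0*I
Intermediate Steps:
k(Q) = -5 + Q
R(r, o) = -2 (R(r, o) = (-5 + 2) - 1*(-1) = -3 + 1 = -2)
j(I) = 16*√I
R(5, (3 - 5)/(0 - 5))*(-5) + j(-4) = -2*(-5) + 16*√(-4) = 10 + 16*(2*I) = 10 + 32*I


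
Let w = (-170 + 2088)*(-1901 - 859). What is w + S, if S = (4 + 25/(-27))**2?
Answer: -3859085831/729 ≈ -5.2937e+6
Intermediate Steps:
S = 6889/729 (S = (4 + 25*(-1/27))**2 = (4 - 25/27)**2 = (83/27)**2 = 6889/729 ≈ 9.4499)
w = -5293680 (w = 1918*(-2760) = -5293680)
w + S = -5293680 + 6889/729 = -3859085831/729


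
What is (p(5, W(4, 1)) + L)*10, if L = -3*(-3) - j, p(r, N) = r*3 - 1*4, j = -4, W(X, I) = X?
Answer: 240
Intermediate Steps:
p(r, N) = -4 + 3*r (p(r, N) = 3*r - 4 = -4 + 3*r)
L = 13 (L = -3*(-3) - 1*(-4) = 9 + 4 = 13)
(p(5, W(4, 1)) + L)*10 = ((-4 + 3*5) + 13)*10 = ((-4 + 15) + 13)*10 = (11 + 13)*10 = 24*10 = 240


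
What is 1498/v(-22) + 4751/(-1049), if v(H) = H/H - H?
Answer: 1462129/24127 ≈ 60.601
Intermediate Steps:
v(H) = 1 - H
1498/v(-22) + 4751/(-1049) = 1498/(1 - 1*(-22)) + 4751/(-1049) = 1498/(1 + 22) + 4751*(-1/1049) = 1498/23 - 4751/1049 = 1462129/24127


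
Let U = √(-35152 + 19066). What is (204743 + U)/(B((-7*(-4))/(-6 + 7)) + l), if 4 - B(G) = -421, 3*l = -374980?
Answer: -614229/373705 - 3*I*√16086/373705 ≈ -1.6436 - 0.0010182*I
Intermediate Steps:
l = -374980/3 (l = (⅓)*(-374980) = -374980/3 ≈ -1.2499e+5)
U = I*√16086 (U = √(-16086) = I*√16086 ≈ 126.83*I)
B(G) = 425 (B(G) = 4 - 1*(-421) = 4 + 421 = 425)
(204743 + U)/(B((-7*(-4))/(-6 + 7)) + l) = (204743 + I*√16086)/(425 - 374980/3) = (204743 + I*√16086)/(-373705/3) = (204743 + I*√16086)*(-3/373705) = -614229/373705 - 3*I*√16086/373705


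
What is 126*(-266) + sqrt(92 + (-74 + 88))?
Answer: -33516 + sqrt(106) ≈ -33506.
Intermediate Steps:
126*(-266) + sqrt(92 + (-74 + 88)) = -33516 + sqrt(92 + 14) = -33516 + sqrt(106)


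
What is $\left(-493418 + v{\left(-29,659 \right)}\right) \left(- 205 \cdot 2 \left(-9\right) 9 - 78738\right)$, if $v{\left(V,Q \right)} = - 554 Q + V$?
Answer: $39087290424$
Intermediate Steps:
$v{\left(V,Q \right)} = V - 554 Q$
$\left(-493418 + v{\left(-29,659 \right)}\right) \left(- 205 \cdot 2 \left(-9\right) 9 - 78738\right) = \left(-493418 - 365115\right) \left(- 205 \cdot 2 \left(-9\right) 9 - 78738\right) = \left(-493418 - 365115\right) \left(- 205 \left(\left(-18\right) 9\right) - 78738\right) = \left(-493418 - 365115\right) \left(\left(-205\right) \left(-162\right) - 78738\right) = - 858533 \left(33210 - 78738\right) = \left(-858533\right) \left(-45528\right) = 39087290424$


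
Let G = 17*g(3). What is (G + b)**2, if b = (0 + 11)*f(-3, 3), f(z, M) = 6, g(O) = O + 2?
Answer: 22801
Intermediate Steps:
g(O) = 2 + O
b = 66 (b = (0 + 11)*6 = 11*6 = 66)
G = 85 (G = 17*(2 + 3) = 17*5 = 85)
(G + b)**2 = (85 + 66)**2 = 151**2 = 22801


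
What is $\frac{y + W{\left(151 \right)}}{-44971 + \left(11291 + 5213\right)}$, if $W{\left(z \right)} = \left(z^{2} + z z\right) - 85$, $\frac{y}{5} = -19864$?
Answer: $\frac{53803}{28467} \approx 1.89$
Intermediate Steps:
$y = -99320$ ($y = 5 \left(-19864\right) = -99320$)
$W{\left(z \right)} = -85 + 2 z^{2}$ ($W{\left(z \right)} = \left(z^{2} + z^{2}\right) - 85 = 2 z^{2} - 85 = -85 + 2 z^{2}$)
$\frac{y + W{\left(151 \right)}}{-44971 + \left(11291 + 5213\right)} = \frac{-99320 - \left(85 - 2 \cdot 151^{2}\right)}{-44971 + \left(11291 + 5213\right)} = \frac{-99320 + \left(-85 + 2 \cdot 22801\right)}{-44971 + 16504} = \frac{-99320 + \left(-85 + 45602\right)}{-28467} = \left(-99320 + 45517\right) \left(- \frac{1}{28467}\right) = \left(-53803\right) \left(- \frac{1}{28467}\right) = \frac{53803}{28467}$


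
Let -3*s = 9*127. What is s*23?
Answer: -8763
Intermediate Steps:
s = -381 (s = -3*127 = -⅓*1143 = -381)
s*23 = -381*23 = -8763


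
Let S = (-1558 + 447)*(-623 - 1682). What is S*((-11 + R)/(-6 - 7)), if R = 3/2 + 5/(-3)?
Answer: 171577285/78 ≈ 2.1997e+6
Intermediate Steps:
R = -⅙ (R = 3*(½) + 5*(-⅓) = 3/2 - 5/3 = -⅙ ≈ -0.16667)
S = 2560855 (S = -1111*(-2305) = 2560855)
S*((-11 + R)/(-6 - 7)) = 2560855*((-11 - ⅙)/(-6 - 7)) = 2560855*(-67/6/(-13)) = 2560855*(-67/6*(-1/13)) = 2560855*(67/78) = 171577285/78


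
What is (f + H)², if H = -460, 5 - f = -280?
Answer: 30625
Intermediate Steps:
f = 285 (f = 5 - 1*(-280) = 5 + 280 = 285)
(f + H)² = (285 - 460)² = (-175)² = 30625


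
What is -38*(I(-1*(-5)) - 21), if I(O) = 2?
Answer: 722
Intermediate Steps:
-38*(I(-1*(-5)) - 21) = -38*(2 - 21) = -38*(-19) = 722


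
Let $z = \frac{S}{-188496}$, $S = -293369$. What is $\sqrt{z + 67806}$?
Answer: $\frac{\sqrt{57892464245}}{924} \approx 260.4$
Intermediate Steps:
$z = \frac{17257}{11088}$ ($z = - \frac{293369}{-188496} = \left(-293369\right) \left(- \frac{1}{188496}\right) = \frac{17257}{11088} \approx 1.5564$)
$\sqrt{z + 67806} = \sqrt{\frac{17257}{11088} + 67806} = \sqrt{\frac{751850185}{11088}} = \frac{\sqrt{57892464245}}{924}$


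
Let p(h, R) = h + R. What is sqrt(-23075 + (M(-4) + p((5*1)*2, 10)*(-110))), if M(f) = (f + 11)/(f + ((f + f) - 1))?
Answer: I*sqrt(4271566)/13 ≈ 158.98*I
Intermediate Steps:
p(h, R) = R + h
M(f) = (11 + f)/(-1 + 3*f) (M(f) = (11 + f)/(f + (2*f - 1)) = (11 + f)/(f + (-1 + 2*f)) = (11 + f)/(-1 + 3*f))
sqrt(-23075 + (M(-4) + p((5*1)*2, 10)*(-110))) = sqrt(-23075 + ((11 - 4)/(-1 + 3*(-4)) + (10 + (5*1)*2)*(-110))) = sqrt(-23075 + (7/(-1 - 12) + (10 + 5*2)*(-110))) = sqrt(-23075 + (7/(-13) + (10 + 10)*(-110))) = sqrt(-23075 + (-1/13*7 + 20*(-110))) = sqrt(-23075 + (-7/13 - 2200)) = sqrt(-23075 - 28607/13) = sqrt(-328582/13) = I*sqrt(4271566)/13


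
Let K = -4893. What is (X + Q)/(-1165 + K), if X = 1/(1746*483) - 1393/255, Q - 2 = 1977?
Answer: -141467156797/434249737740 ≈ -0.32577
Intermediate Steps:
Q = 1979 (Q = 2 + 1977 = 1979)
X = -391580573/71682030 (X = (1/1746)*(1/483) - 1393*1/255 = 1/843318 - 1393/255 = -391580573/71682030 ≈ -5.4627)
(X + Q)/(-1165 + K) = (-391580573/71682030 + 1979)/(-1165 - 4893) = (141467156797/71682030)/(-6058) = (141467156797/71682030)*(-1/6058) = -141467156797/434249737740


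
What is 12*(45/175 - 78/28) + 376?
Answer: 12098/35 ≈ 345.66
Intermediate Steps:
12*(45/175 - 78/28) + 376 = 12*(45*(1/175) - 78*1/28) + 376 = 12*(9/35 - 39/14) + 376 = 12*(-177/70) + 376 = -1062/35 + 376 = 12098/35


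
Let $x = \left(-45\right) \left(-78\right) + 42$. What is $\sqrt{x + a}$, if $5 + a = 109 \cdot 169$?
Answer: $4 \sqrt{1373} \approx 148.22$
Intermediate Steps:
$x = 3552$ ($x = 3510 + 42 = 3552$)
$a = 18416$ ($a = -5 + 109 \cdot 169 = -5 + 18421 = 18416$)
$\sqrt{x + a} = \sqrt{3552 + 18416} = \sqrt{21968} = 4 \sqrt{1373}$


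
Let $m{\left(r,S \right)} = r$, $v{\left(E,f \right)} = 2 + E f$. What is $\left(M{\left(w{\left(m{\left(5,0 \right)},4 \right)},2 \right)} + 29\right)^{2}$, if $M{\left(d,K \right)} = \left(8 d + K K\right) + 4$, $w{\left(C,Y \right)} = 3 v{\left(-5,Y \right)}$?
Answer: $156025$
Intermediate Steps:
$w{\left(C,Y \right)} = 6 - 15 Y$ ($w{\left(C,Y \right)} = 3 \left(2 - 5 Y\right) = 6 - 15 Y$)
$M{\left(d,K \right)} = 4 + K^{2} + 8 d$ ($M{\left(d,K \right)} = \left(8 d + K^{2}\right) + 4 = \left(K^{2} + 8 d\right) + 4 = 4 + K^{2} + 8 d$)
$\left(M{\left(w{\left(m{\left(5,0 \right)},4 \right)},2 \right)} + 29\right)^{2} = \left(\left(4 + 2^{2} + 8 \left(6 - 60\right)\right) + 29\right)^{2} = \left(\left(4 + 4 + 8 \left(6 - 60\right)\right) + 29\right)^{2} = \left(\left(4 + 4 + 8 \left(-54\right)\right) + 29\right)^{2} = \left(\left(4 + 4 - 432\right) + 29\right)^{2} = \left(-424 + 29\right)^{2} = \left(-395\right)^{2} = 156025$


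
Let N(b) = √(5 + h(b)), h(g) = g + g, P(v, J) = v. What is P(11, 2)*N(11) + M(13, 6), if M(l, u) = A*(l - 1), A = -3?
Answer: -36 + 33*√3 ≈ 21.158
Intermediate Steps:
M(l, u) = 3 - 3*l (M(l, u) = -3*(l - 1) = -3*(-1 + l) = 3 - 3*l)
h(g) = 2*g
N(b) = √(5 + 2*b)
P(11, 2)*N(11) + M(13, 6) = 11*√(5 + 2*11) + (3 - 3*13) = 11*√(5 + 22) + (3 - 39) = 11*√27 - 36 = 11*(3*√3) - 36 = 33*√3 - 36 = -36 + 33*√3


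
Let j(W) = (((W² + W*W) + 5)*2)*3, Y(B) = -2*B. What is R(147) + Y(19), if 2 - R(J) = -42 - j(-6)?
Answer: 468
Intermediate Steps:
j(W) = 30 + 12*W² (j(W) = (((W² + W²) + 5)*2)*3 = ((2*W² + 5)*2)*3 = ((5 + 2*W²)*2)*3 = (10 + 4*W²)*3 = 30 + 12*W²)
R(J) = 506 (R(J) = 2 - (-42 - (30 + 12*(-6)²)) = 2 - (-42 - (30 + 12*36)) = 2 - (-42 - (30 + 432)) = 2 - (-42 - 1*462) = 2 - (-42 - 462) = 2 - 1*(-504) = 2 + 504 = 506)
R(147) + Y(19) = 506 - 2*19 = 506 - 38 = 468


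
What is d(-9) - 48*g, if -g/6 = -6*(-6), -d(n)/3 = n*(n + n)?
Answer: 9882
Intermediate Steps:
d(n) = -6*n² (d(n) = -3*n*(n + n) = -3*n*2*n = -6*n²)
g = -216 (g = -(-36)*(-6) = -6*36 = -216)
d(-9) - 48*g = -6*(-9)² - 48*(-216) = -6*81 + 10368 = -486 + 10368 = 9882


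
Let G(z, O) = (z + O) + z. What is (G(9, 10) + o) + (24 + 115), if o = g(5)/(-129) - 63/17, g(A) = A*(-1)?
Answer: 358189/2193 ≈ 163.33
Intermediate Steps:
g(A) = -A
G(z, O) = O + 2*z (G(z, O) = (O + z) + z = O + 2*z)
o = -8042/2193 (o = -1*5/(-129) - 63/17 = -5*(-1/129) - 63*1/17 = 5/129 - 63/17 = -8042/2193 ≈ -3.6671)
(G(9, 10) + o) + (24 + 115) = ((10 + 2*9) - 8042/2193) + (24 + 115) = ((10 + 18) - 8042/2193) + 139 = (28 - 8042/2193) + 139 = 53362/2193 + 139 = 358189/2193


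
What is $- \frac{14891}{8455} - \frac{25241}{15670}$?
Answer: $- \frac{17870185}{5299594} \approx -3.372$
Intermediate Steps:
$- \frac{14891}{8455} - \frac{25241}{15670} = - \frac{17870185}{5299594}$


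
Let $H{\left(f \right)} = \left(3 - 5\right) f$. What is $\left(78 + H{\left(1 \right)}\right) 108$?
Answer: $8208$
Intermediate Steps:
$H{\left(f \right)} = - 2 f$
$\left(78 + H{\left(1 \right)}\right) 108 = \left(78 - 2\right) 108 = 76 \cdot 108 = 8208$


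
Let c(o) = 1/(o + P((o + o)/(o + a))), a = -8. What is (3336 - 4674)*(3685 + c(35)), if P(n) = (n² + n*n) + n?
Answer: -183441344052/37205 ≈ -4.9306e+6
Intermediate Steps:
P(n) = n + 2*n² (P(n) = (n² + n²) + n = 2*n² + n = n + 2*n²)
c(o) = 1/(o + 2*o*(1 + 4*o/(-8 + o))/(-8 + o)) (c(o) = 1/(o + ((o + o)/(o - 8))*(1 + 2*((o + o)/(o - 8)))) = 1/(o + ((2*o)/(-8 + o))*(1 + 2*((2*o)/(-8 + o)))) = 1/(o + (2*o/(-8 + o))*(1 + 2*(2*o/(-8 + o)))) = 1/(o + (2*o/(-8 + o))*(1 + 4*o/(-8 + o))) = 1/(o + 2*o*(1 + 4*o/(-8 + o))/(-8 + o)))
(3336 - 4674)*(3685 + c(35)) = (3336 - 4674)*(3685 + (-8 + 35)²/(35*(-16 + (-8 + 35)² + 10*35))) = -1338*(3685 + (1/35)*27²/(-16 + 27² + 350)) = -1338*(3685 + (1/35)*729/(-16 + 729 + 350)) = -1338*(3685 + (1/35)*729/1063) = -1338*(3685 + (1/35)*729*(1/1063)) = -1338*(3685 + 729/37205) = -1338*137101154/37205 = -183441344052/37205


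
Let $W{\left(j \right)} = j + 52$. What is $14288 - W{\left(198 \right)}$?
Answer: $14038$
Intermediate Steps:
$W{\left(j \right)} = 52 + j$
$14288 - W{\left(198 \right)} = 14288 - \left(52 + 198\right) = 14288 - 250 = 14038$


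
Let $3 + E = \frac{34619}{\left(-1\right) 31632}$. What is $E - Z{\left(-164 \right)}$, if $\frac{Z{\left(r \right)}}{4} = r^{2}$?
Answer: $- \frac{3403226603}{31632} \approx -1.0759 \cdot 10^{5}$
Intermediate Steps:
$E = - \frac{129515}{31632}$ ($E = -3 + \frac{34619}{\left(-1\right) 31632} = -3 + \frac{34619}{-31632} = -3 + 34619 \left(- \frac{1}{31632}\right) = -3 - \frac{34619}{31632} = - \frac{129515}{31632} \approx -4.0944$)
$Z{\left(r \right)} = 4 r^{2}$
$E - Z{\left(-164 \right)} = - \frac{129515}{31632} - 4 \left(-164\right)^{2} = - \frac{129515}{31632} - 4 \cdot 26896 = - \frac{129515}{31632} - 107584 = - \frac{3403226603}{31632}$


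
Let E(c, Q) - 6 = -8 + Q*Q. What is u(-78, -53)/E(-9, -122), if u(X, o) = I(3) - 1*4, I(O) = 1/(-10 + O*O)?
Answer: -5/14882 ≈ -0.00033598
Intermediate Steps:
I(O) = 1/(-10 + O²)
E(c, Q) = -2 + Q² (E(c, Q) = 6 + (-8 + Q*Q) = 6 + (-8 + Q²) = -2 + Q²)
u(X, o) = -5 (u(X, o) = 1/(-10 + 3²) - 1*4 = 1/(-10 + 9) - 4 = 1/(-1) - 4 = -1 - 4 = -5)
u(-78, -53)/E(-9, -122) = -5/(-2 + (-122)²) = -5/(-2 + 14884) = -5/14882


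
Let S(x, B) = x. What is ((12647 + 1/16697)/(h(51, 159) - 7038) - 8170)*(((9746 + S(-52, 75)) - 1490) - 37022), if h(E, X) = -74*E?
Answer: 3542511805765260/15043997 ≈ 2.3548e+8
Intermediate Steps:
((12647 + 1/16697)/(h(51, 159) - 7038) - 8170)*(((9746 + S(-52, 75)) - 1490) - 37022) = ((12647 + 1/16697)/(-74*51 - 7038) - 8170)*(((9746 - 52) - 1490) - 37022) = ((12647 + 1/16697)/(-3774 - 7038) - 8170)*((9694 - 1490) - 37022) = ((211166960/16697)/(-10812) - 8170)*(8204 - 37022) = ((211166960/16697)*(-1/10812) - 8170)*(-28818) = (-52791740/45131991 - 8170)*(-28818) = -368781158210/45131991*(-28818) = 3542511805765260/15043997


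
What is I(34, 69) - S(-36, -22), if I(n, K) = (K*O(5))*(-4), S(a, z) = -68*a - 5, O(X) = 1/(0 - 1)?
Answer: -2167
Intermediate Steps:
O(X) = -1 (O(X) = 1/(-1) = -1)
S(a, z) = -5 - 68*a
I(n, K) = 4*K (I(n, K) = (K*(-1))*(-4) = -K*(-4) = 4*K)
I(34, 69) - S(-36, -22) = 4*69 - (-5 - 68*(-36)) = 276 - (-5 + 2448) = 276 - 1*2443 = 276 - 2443 = -2167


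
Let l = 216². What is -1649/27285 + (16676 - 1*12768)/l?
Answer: 145559/6240240 ≈ 0.023326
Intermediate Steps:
l = 46656
-1649/27285 + (16676 - 1*12768)/l = -1649/27285 + (16676 - 1*12768)/46656 = -1649*1/27285 + (16676 - 12768)*(1/46656) = -97/1605 + 3908*(1/46656) = -97/1605 + 977/11664 = 145559/6240240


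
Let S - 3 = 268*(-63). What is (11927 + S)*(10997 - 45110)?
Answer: 168995802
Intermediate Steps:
S = -16881 (S = 3 + 268*(-63) = 3 - 16884 = -16881)
(11927 + S)*(10997 - 45110) = (11927 - 16881)*(10997 - 45110) = -4954*(-34113) = 168995802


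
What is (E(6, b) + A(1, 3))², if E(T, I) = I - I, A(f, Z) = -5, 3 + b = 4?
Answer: 25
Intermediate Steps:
b = 1 (b = -3 + 4 = 1)
E(T, I) = 0
(E(6, b) + A(1, 3))² = (0 - 5)² = (-5)² = 25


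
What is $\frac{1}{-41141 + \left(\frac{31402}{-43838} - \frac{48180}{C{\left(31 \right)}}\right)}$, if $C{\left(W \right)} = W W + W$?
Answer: $- \frac{5435912}{223906763795} \approx -2.4278 \cdot 10^{-5}$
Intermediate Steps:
$C{\left(W \right)} = W + W^{2}$ ($C{\left(W \right)} = W^{2} + W = W + W^{2}$)
$\frac{1}{-41141 + \left(\frac{31402}{-43838} - \frac{48180}{C{\left(31 \right)}}\right)} = \frac{1}{-41141 + \left(\frac{31402}{-43838} - \frac{48180}{31 \left(1 + 31\right)}\right)} = \frac{1}{-41141 + \left(31402 \left(- \frac{1}{43838}\right) - \frac{48180}{31 \cdot 32}\right)} = \frac{1}{-41141 - \left(\frac{15701}{21919} + \frac{48180}{992}\right)} = \frac{1}{-41141 - \frac{267908203}{5435912}} = \frac{1}{- \frac{223906763795}{5435912}} = - \frac{5435912}{223906763795}$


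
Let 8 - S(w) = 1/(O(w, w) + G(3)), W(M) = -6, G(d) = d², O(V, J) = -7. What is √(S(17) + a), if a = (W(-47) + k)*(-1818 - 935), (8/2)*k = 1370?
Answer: I*√926377 ≈ 962.48*I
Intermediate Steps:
k = 685/2 (k = (¼)*1370 = 685/2 ≈ 342.50)
S(w) = 15/2 (S(w) = 8 - 1/(-7 + 3²) = 8 - 1/(-7 + 9) = 8 - 1/2 = 8 - 1*½ = 8 - ½ = 15/2)
a = -1852769/2 (a = (-6 + 685/2)*(-1818 - 935) = (673/2)*(-2753) = -1852769/2 ≈ -9.2638e+5)
√(S(17) + a) = √(15/2 - 1852769/2) = √(-926377) = I*√926377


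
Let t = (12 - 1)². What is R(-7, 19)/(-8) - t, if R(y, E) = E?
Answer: -987/8 ≈ -123.38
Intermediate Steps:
t = 121 (t = 11² = 121)
R(-7, 19)/(-8) - t = 19/(-8) - 1*121 = 19*(-⅛) - 121 = -19/8 - 121 = -987/8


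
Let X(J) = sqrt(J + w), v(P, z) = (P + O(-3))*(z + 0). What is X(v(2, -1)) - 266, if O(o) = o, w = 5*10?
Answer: -266 + sqrt(51) ≈ -258.86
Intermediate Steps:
w = 50
v(P, z) = z*(-3 + P) (v(P, z) = (P - 3)*(z + 0) = (-3 + P)*z = z*(-3 + P))
X(J) = sqrt(50 + J) (X(J) = sqrt(J + 50) = sqrt(50 + J))
X(v(2, -1)) - 266 = sqrt(50 - (-3 + 2)) - 266 = sqrt(50 - 1*(-1)) - 266 = sqrt(50 + 1) - 266 = sqrt(51) - 266 = -266 + sqrt(51)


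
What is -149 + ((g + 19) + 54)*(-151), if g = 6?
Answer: -12078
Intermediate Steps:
-149 + ((g + 19) + 54)*(-151) = -149 + ((6 + 19) + 54)*(-151) = -149 + (25 + 54)*(-151) = -149 + 79*(-151) = -149 - 11929 = -12078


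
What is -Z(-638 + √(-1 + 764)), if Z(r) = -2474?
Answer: 2474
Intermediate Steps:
-Z(-638 + √(-1 + 764)) = -1*(-2474) = 2474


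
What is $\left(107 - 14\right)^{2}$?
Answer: $8649$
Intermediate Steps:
$\left(107 - 14\right)^{2} = 93^{2} = 8649$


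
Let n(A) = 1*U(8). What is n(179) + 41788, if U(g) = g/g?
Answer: 41789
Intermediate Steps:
U(g) = 1
n(A) = 1 (n(A) = 1*1 = 1)
n(179) + 41788 = 1 + 41788 = 41789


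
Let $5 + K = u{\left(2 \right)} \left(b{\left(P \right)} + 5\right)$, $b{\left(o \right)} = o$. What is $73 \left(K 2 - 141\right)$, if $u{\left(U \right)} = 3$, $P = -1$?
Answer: $-9271$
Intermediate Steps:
$K = 7$ ($K = -5 + 3 \left(-1 + 5\right) = -5 + 3 \cdot 4 = -5 + 12 = 7$)
$73 \left(K 2 - 141\right) = 73 \left(7 \cdot 2 - 141\right) = 73 \left(14 - 141\right) = 73 \left(-127\right) = -9271$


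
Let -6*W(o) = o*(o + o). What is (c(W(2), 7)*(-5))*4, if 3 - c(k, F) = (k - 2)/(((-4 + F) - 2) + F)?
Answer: -205/3 ≈ -68.333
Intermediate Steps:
W(o) = -o**2/3 (W(o) = -o*(o + o)/6 = -o*2*o/6 = -o**2/3)
c(k, F) = 3 - (-2 + k)/(-6 + 2*F) (c(k, F) = 3 - (k - 2)/(((-4 + F) - 2) + F) = 3 - (-2 + k)/((-6 + F) + F) = 3 - (-2 + k)/(-6 + 2*F))
(c(W(2), 7)*(-5))*4 = (((-16 - (-1)*2**2/3 + 6*7)/(2*(-3 + 7)))*(-5))*4 = (((1/2)*(-16 - (-1)*4/3 + 42)/4)*(-5))*4 = (((1/2)*(1/4)*(-16 - 1*(-4/3) + 42))*(-5))*4 = (((1/2)*(1/4)*(-16 + 4/3 + 42))*(-5))*4 = (((1/2)*(1/4)*(82/3))*(-5))*4 = ((41/12)*(-5))*4 = -205/12*4 = -205/3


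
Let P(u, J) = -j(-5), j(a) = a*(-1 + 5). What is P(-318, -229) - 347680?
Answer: -347660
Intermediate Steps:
j(a) = 4*a (j(a) = a*4 = 4*a)
P(u, J) = 20 (P(u, J) = -4*(-5) = -1*(-20) = 20)
P(-318, -229) - 347680 = 20 - 347680 = -347660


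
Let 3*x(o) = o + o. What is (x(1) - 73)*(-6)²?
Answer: -2604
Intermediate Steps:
x(o) = 2*o/3 (x(o) = (o + o)/3 = (2*o)/3 = 2*o/3)
(x(1) - 73)*(-6)² = ((⅔)*1 - 73)*(-6)² = (⅔ - 73)*36 = -217/3*36 = -2604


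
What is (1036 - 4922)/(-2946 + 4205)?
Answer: -3886/1259 ≈ -3.0866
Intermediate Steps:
(1036 - 4922)/(-2946 + 4205) = -3886/1259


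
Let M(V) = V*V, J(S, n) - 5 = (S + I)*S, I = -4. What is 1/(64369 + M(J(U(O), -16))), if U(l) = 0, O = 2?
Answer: 1/64394 ≈ 1.5529e-5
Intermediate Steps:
J(S, n) = 5 + S*(-4 + S) (J(S, n) = 5 + (S - 4)*S = 5 + (-4 + S)*S = 5 + S*(-4 + S))
M(V) = V²
1/(64369 + M(J(U(O), -16))) = 1/(64369 + (5 + 0² - 4*0)²) = 1/(64369 + (5 + 0 + 0)²) = 1/(64369 + 5²) = 1/(64369 + 25) = 1/64394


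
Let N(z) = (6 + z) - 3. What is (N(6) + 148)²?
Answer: 24649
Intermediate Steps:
N(z) = 3 + z
(N(6) + 148)² = ((3 + 6) + 148)² = (9 + 148)² = 157² = 24649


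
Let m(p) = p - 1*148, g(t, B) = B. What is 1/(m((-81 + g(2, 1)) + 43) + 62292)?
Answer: 1/62107 ≈ 1.6101e-5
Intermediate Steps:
m(p) = -148 + p (m(p) = p - 148 = -148 + p)
1/(m((-81 + g(2, 1)) + 43) + 62292) = 1/((-148 + ((-81 + 1) + 43)) + 62292) = 1/((-148 + (-80 + 43)) + 62292) = 1/((-148 - 37) + 62292) = 1/(-185 + 62292) = 1/62107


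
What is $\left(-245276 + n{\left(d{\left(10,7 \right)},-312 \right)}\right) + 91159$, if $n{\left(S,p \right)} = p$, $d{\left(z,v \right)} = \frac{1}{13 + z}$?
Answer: $-154429$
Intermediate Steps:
$\left(-245276 + n{\left(d{\left(10,7 \right)},-312 \right)}\right) + 91159 = \left(-245276 - 312\right) + 91159 = -245588 + 91159 = -154429$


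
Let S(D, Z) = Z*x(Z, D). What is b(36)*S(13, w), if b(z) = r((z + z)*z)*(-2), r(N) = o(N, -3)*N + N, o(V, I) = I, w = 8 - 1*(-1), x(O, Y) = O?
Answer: 839808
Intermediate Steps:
w = 9 (w = 8 + 1 = 9)
S(D, Z) = Z**2 (S(D, Z) = Z*Z = Z**2)
r(N) = -2*N (r(N) = -3*N + N = -2*N)
b(z) = 8*z**2 (b(z) = -2*(z + z)*z*(-2) = -2*2*z*z*(-2) = -4*z**2*(-2) = 8*z**2)
b(36)*S(13, w) = (8*36**2)*9**2 = (8*1296)*81 = 10368*81 = 839808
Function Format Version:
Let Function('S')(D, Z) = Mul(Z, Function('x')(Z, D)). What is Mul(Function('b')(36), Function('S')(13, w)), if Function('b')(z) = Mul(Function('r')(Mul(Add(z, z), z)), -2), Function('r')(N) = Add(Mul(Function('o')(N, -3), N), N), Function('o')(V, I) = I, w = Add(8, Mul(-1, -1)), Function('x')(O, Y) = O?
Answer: 839808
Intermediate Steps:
w = 9 (w = Add(8, 1) = 9)
Function('S')(D, Z) = Pow(Z, 2) (Function('S')(D, Z) = Mul(Z, Z) = Pow(Z, 2))
Function('r')(N) = Mul(-2, N) (Function('r')(N) = Add(Mul(-3, N), N) = Mul(-2, N))
Function('b')(z) = Mul(8, Pow(z, 2)) (Function('b')(z) = Mul(Mul(-2, Mul(Add(z, z), z)), -2) = Mul(Mul(-2, Mul(Mul(2, z), z)), -2) = Mul(Mul(-2, Mul(2, Pow(z, 2))), -2) = Mul(Mul(-4, Pow(z, 2)), -2) = Mul(8, Pow(z, 2)))
Mul(Function('b')(36), Function('S')(13, w)) = Mul(Mul(8, Pow(36, 2)), Pow(9, 2)) = Mul(Mul(8, 1296), 81) = Mul(10368, 81) = 839808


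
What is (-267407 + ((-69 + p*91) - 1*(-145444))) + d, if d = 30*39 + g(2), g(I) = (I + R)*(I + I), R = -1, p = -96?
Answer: -129594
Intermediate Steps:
g(I) = 2*I*(-1 + I) (g(I) = (I - 1)*(I + I) = (-1 + I)*(2*I) = 2*I*(-1 + I))
d = 1174 (d = 30*39 + 2*2*(-1 + 2) = 1170 + 2*2*1 = 1170 + 4 = 1174)
(-267407 + ((-69 + p*91) - 1*(-145444))) + d = (-267407 + ((-69 - 96*91) - 1*(-145444))) + 1174 = (-267407 + ((-69 - 8736) + 145444)) + 1174 = (-267407 + (-8805 + 145444)) + 1174 = (-267407 + 136639) + 1174 = -130768 + 1174 = -129594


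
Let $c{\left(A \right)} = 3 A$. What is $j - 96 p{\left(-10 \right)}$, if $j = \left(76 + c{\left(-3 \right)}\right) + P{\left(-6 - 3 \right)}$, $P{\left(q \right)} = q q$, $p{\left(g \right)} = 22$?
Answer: $-1964$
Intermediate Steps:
$P{\left(q \right)} = q^{2}$
$j = 148$ ($j = \left(76 + 3 \left(-3\right)\right) + \left(-6 - 3\right)^{2} = \left(76 - 9\right) + \left(-9\right)^{2} = 67 + 81 = 148$)
$j - 96 p{\left(-10 \right)} = 148 - 2112 = -1964$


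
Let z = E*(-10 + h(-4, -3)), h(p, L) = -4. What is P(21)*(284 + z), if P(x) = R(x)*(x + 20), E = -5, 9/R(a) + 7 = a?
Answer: 65313/7 ≈ 9330.4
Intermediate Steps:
R(a) = 9/(-7 + a)
P(x) = 9*(20 + x)/(-7 + x) (P(x) = (9/(-7 + x))*(x + 20) = (9/(-7 + x))*(20 + x) = 9*(20 + x)/(-7 + x))
z = 70 (z = -5*(-10 - 4) = -5*(-14) = 70)
P(21)*(284 + z) = (9*(20 + 21)/(-7 + 21))*(284 + 70) = (9*41/14)*354 = (9*(1/14)*41)*354 = (369/14)*354 = 65313/7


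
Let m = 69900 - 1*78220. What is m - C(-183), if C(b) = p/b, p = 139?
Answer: -1522421/183 ≈ -8319.2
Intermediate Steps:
m = -8320 (m = 69900 - 78220 = -8320)
C(b) = 139/b
m - C(-183) = -8320 - 139/(-183) = -8320 - 139*(-1)/183 = -8320 - 1*(-139/183) = -8320 + 139/183 = -1522421/183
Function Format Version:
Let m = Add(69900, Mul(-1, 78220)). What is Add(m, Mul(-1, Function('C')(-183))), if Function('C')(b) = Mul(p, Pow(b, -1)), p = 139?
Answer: Rational(-1522421, 183) ≈ -8319.2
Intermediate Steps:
m = -8320 (m = Add(69900, -78220) = -8320)
Function('C')(b) = Mul(139, Pow(b, -1))
Add(m, Mul(-1, Function('C')(-183))) = Add(-8320, Mul(-1, Mul(139, Pow(-183, -1)))) = Add(-8320, Mul(-1, Mul(139, Rational(-1, 183)))) = Add(-8320, Mul(-1, Rational(-139, 183))) = Add(-8320, Rational(139, 183)) = Rational(-1522421, 183)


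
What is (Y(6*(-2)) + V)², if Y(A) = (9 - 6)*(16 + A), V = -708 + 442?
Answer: 64516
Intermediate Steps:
V = -266
Y(A) = 48 + 3*A (Y(A) = 3*(16 + A) = 48 + 3*A)
(Y(6*(-2)) + V)² = ((48 + 3*(6*(-2))) - 266)² = ((48 + 3*(-12)) - 266)² = ((48 - 36) - 266)² = (12 - 266)² = (-254)² = 64516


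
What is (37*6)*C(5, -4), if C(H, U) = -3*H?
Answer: -3330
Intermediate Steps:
(37*6)*C(5, -4) = (37*6)*(-3*5) = 222*(-15) = -3330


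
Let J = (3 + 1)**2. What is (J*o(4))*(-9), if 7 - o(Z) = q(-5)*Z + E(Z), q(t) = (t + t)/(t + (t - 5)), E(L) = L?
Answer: -48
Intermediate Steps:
q(t) = 2*t/(-5 + 2*t) (q(t) = (2*t)/(t + (-5 + t)) = (2*t)/(-5 + 2*t) = 2*t/(-5 + 2*t))
o(Z) = 7 - 5*Z/3 (o(Z) = 7 - ((2*(-5)/(-5 + 2*(-5)))*Z + Z) = 7 - ((2*(-5)/(-5 - 10))*Z + Z) = 7 - ((2*(-5)/(-15))*Z + Z) = 7 - ((2*(-5)*(-1/15))*Z + Z) = 7 - (2*Z/3 + Z) = 7 - 5*Z/3)
J = 16 (J = 4**2 = 16)
(J*o(4))*(-9) = (16*(7 - 5/3*4))*(-9) = (16*(7 - 20/3))*(-9) = (16*(1/3))*(-9) = (16/3)*(-9) = -48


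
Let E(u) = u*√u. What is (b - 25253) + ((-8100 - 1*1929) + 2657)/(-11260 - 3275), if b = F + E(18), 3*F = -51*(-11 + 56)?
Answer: -19903382/765 + 54*√2 ≈ -25941.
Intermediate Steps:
E(u) = u^(3/2)
F = -765 (F = (-51*(-11 + 56))/3 = (-51*45)/3 = (⅓)*(-2295) = -765)
b = -765 + 54*√2 (b = -765 + 18^(3/2) = -765 + 54*√2 ≈ -688.63)
(b - 25253) + ((-8100 - 1*1929) + 2657)/(-11260 - 3275) = ((-765 + 54*√2) - 25253) + ((-8100 - 1*1929) + 2657)/(-11260 - 3275) = (-26018 + 54*√2) + ((-8100 - 1929) + 2657)/(-14535) = (-26018 + 54*√2) + (-10029 + 2657)*(-1/14535) = (-26018 + 54*√2) - 7372*(-1/14535) = (-26018 + 54*√2) + 388/765 = -19903382/765 + 54*√2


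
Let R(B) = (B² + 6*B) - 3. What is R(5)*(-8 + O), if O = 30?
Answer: 1144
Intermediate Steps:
R(B) = -3 + B² + 6*B
R(5)*(-8 + O) = (-3 + 5² + 6*5)*(-8 + 30) = (-3 + 25 + 30)*22 = 52*22 = 1144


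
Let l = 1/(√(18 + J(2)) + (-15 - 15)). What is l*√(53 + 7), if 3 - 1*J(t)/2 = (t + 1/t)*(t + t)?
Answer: -√15/14 ≈ -0.27664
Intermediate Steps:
J(t) = 6 - 4*t*(t + 1/t) (J(t) = 6 - 2*(t + 1/t)*(t + t) = 6 - 2*(t + 1/t)*2*t = 6 - 4*t*(t + 1/t))
l = -1/28 (l = 1/(√(18 + (2 - 4*2²)) + (-15 - 15)) = 1/(√(18 + (2 - 4*4)) - 30) = 1/(√(18 + (2 - 16)) - 30) = 1/(√(18 - 14) - 30) = 1/(√4 - 30) = 1/(2 - 30) = 1/(-28) = -1/28 ≈ -0.035714)
l*√(53 + 7) = -√(53 + 7)/28 = -√15/14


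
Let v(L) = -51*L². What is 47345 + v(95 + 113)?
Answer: -2159119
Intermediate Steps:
47345 + v(95 + 113) = 47345 - 51*(95 + 113)² = 47345 - 51*208² = 47345 - 51*43264 = 47345 - 2206464 = -2159119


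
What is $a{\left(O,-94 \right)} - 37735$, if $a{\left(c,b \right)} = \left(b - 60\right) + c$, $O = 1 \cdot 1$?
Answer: $-37888$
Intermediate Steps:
$O = 1$
$a{\left(c,b \right)} = -60 + b + c$ ($a{\left(c,b \right)} = \left(-60 + b\right) + c = -60 + b + c$)
$a{\left(O,-94 \right)} - 37735 = \left(-60 - 94 + 1\right) - 37735 = -153 - 37735 = -37888$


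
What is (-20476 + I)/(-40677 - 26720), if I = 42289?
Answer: -1983/6127 ≈ -0.32365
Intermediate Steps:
(-20476 + I)/(-40677 - 26720) = (-20476 + 42289)/(-40677 - 26720) = 21813/(-67397) = 21813*(-1/67397) = -1983/6127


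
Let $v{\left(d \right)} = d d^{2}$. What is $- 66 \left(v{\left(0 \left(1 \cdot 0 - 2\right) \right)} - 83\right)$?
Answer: $5478$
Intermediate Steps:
$v{\left(d \right)} = d^{3}$
$- 66 \left(v{\left(0 \left(1 \cdot 0 - 2\right) \right)} - 83\right) = - 66 \left(\left(0 \left(1 \cdot 0 - 2\right)\right)^{3} - 83\right) = - 66 \left(\left(0 \left(0 - 2\right)\right)^{3} - 83\right) = - 66 \left(\left(0 \left(-2\right)\right)^{3} - 83\right) = - 66 \left(0^{3} - 83\right) = - 66 \left(0 - 83\right) = \left(-66\right) \left(-83\right) = 5478$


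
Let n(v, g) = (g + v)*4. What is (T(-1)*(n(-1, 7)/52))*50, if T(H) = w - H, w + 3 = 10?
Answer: 2400/13 ≈ 184.62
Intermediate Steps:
w = 7 (w = -3 + 10 = 7)
n(v, g) = 4*g + 4*v
T(H) = 7 - H
(T(-1)*(n(-1, 7)/52))*50 = ((7 - 1*(-1))*((4*7 + 4*(-1))/52))*50 = ((7 + 1)*((28 - 4)*(1/52)))*50 = (8*(24*(1/52)))*50 = (8*(6/13))*50 = (48/13)*50 = 2400/13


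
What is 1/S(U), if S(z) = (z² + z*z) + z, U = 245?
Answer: 1/120295 ≈ 8.3129e-6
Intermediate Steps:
S(z) = z + 2*z² (S(z) = (z² + z²) + z = 2*z² + z = z + 2*z²)
1/S(U) = 1/(245*(1 + 2*245)) = 1/(245*(1 + 490)) = 1/(245*491) = 1/120295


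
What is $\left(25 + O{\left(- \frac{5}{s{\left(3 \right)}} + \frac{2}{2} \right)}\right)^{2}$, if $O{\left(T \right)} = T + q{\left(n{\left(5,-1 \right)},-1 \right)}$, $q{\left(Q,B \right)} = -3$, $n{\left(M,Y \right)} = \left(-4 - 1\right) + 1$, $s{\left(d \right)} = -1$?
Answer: $784$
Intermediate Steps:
$n{\left(M,Y \right)} = -4$ ($n{\left(M,Y \right)} = -5 + 1 = -4$)
$O{\left(T \right)} = -3 + T$ ($O{\left(T \right)} = T - 3 = -3 + T$)
$\left(25 + O{\left(- \frac{5}{s{\left(3 \right)}} + \frac{2}{2} \right)}\right)^{2} = \left(25 + \left(-3 + \left(- \frac{5}{-1} + \frac{2}{2}\right)\right)\right)^{2} = \left(25 + \left(-3 + \left(\left(-5\right) \left(-1\right) + 2 \cdot \frac{1}{2}\right)\right)\right)^{2} = \left(25 + \left(-3 + \left(5 + 1\right)\right)\right)^{2} = \left(25 + \left(-3 + 6\right)\right)^{2} = \left(25 + 3\right)^{2} = 28^{2} = 784$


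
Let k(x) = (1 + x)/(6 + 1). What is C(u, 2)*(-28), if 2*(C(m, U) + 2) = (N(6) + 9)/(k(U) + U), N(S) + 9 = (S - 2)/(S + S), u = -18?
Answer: 2758/51 ≈ 54.078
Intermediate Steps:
N(S) = -9 + (-2 + S)/(2*S) (N(S) = -9 + (S - 2)/(S + S) = -9 + (-2 + S)/((2*S)) = -9 + (-2 + S)*(1/(2*S)) = -9 + (-2 + S)/(2*S))
k(x) = ⅐ + x/7 (k(x) = (1 + x)/7 = (1 + x)*(⅐) = ⅐ + x/7)
C(m, U) = -2 + 1/(6*(⅐ + 8*U/7)) (C(m, U) = -2 + (((-17/2 - 1/6) + 9)/((⅐ + U/7) + U))/2 = -2 + (((-17/2 - 1*⅙) + 9)/(⅐ + 8*U/7))/2 = -2 + (((-17/2 - ⅙) + 9)/(⅐ + 8*U/7))/2 = -2 + ((-26/3 + 9)/(⅐ + 8*U/7))/2 = -2 + (1/(3*(⅐ + 8*U/7)))/2 = -2 + 1/(6*(⅐ + 8*U/7)))
C(u, 2)*(-28) = ((-5 - 96*2)/(6*(1 + 8*2)))*(-28) = ((-5 - 192)/(6*(1 + 16)))*(-28) = ((⅙)*(-197)/17)*(-28) = ((⅙)*(1/17)*(-197))*(-28) = -197/102*(-28) = 2758/51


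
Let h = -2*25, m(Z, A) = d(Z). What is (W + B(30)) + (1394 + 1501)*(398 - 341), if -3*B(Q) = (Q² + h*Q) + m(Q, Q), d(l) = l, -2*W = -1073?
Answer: 331483/2 ≈ 1.6574e+5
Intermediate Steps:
W = 1073/2 (W = -½*(-1073) = 1073/2 ≈ 536.50)
m(Z, A) = Z
h = -50
B(Q) = -Q²/3 + 49*Q/3 (B(Q) = -((Q² - 50*Q) + Q)/3 = -(Q² - 49*Q)/3 = -Q²/3 + 49*Q/3)
(W + B(30)) + (1394 + 1501)*(398 - 341) = (1073/2 + (⅓)*30*(49 - 1*30)) + (1394 + 1501)*(398 - 341) = (1073/2 + (⅓)*30*(49 - 30)) + 2895*57 = (1073/2 + (⅓)*30*19) + 165015 = (1073/2 + 190) + 165015 = 1453/2 + 165015 = 331483/2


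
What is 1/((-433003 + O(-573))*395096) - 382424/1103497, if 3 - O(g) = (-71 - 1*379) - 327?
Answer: -65306385254204489/188443717464492776 ≈ -0.34656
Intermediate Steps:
O(g) = 780 (O(g) = 3 - ((-71 - 1*379) - 327) = 3 - ((-71 - 379) - 327) = 3 - (-450 - 327) = 3 - 1*(-777) = 3 + 777 = 780)
1/((-433003 + O(-573))*395096) - 382424/1103497 = 1/((-433003 + 780)*395096) - 382424/1103497 = (1/395096)/(-432223) - 382424*1/1103497 = -1/432223*1/395096 - 382424/1103497 = -1/170769578408 - 382424/1103497 = -65306385254204489/188443717464492776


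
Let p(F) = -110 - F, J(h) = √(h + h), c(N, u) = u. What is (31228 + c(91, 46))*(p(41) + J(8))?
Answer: -4597278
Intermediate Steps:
J(h) = √2*√h (J(h) = √(2*h) = √2*√h)
(31228 + c(91, 46))*(p(41) + J(8)) = (31228 + 46)*((-110 - 1*41) + √2*√8) = 31274*((-110 - 41) + √2*(2*√2)) = 31274*(-151 + 4) = 31274*(-147) = -4597278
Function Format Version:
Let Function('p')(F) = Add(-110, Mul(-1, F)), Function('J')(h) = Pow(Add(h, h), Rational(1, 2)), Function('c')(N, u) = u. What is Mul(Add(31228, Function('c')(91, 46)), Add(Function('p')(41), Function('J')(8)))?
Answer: -4597278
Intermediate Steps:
Function('J')(h) = Mul(Pow(2, Rational(1, 2)), Pow(h, Rational(1, 2))) (Function('J')(h) = Pow(Mul(2, h), Rational(1, 2)) = Mul(Pow(2, Rational(1, 2)), Pow(h, Rational(1, 2))))
Mul(Add(31228, Function('c')(91, 46)), Add(Function('p')(41), Function('J')(8))) = Mul(Add(31228, 46), Add(Add(-110, Mul(-1, 41)), Mul(Pow(2, Rational(1, 2)), Pow(8, Rational(1, 2))))) = Mul(31274, Add(Add(-110, -41), Mul(Pow(2, Rational(1, 2)), Mul(2, Pow(2, Rational(1, 2)))))) = Mul(31274, Add(-151, 4)) = Mul(31274, -147) = -4597278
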